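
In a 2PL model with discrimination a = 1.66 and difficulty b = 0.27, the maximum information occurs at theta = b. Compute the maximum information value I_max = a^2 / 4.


For 2PL, max info at theta = b = 0.27
I_max = a^2 / 4 = 1.66^2 / 4
= 2.7556 / 4
I_max = 0.6889

0.6889


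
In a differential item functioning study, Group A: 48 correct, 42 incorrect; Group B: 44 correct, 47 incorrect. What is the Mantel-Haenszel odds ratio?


Odds_A = 48/42 = 1.1429
Odds_B = 44/47 = 0.9362
OR = Odds_A / Odds_B = 1.1429 / 0.9362
Exactly, OR = (48 * 47) / (42 * 44) = 2256 / 1848
OR = 1.2208

1.2208


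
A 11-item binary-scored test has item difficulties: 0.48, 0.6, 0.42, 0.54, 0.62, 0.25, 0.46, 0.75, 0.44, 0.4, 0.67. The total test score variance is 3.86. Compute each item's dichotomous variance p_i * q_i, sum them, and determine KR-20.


For each item, compute p_i * q_i:
  Item 1: 0.48 * 0.52 = 0.2496
  Item 2: 0.6 * 0.4 = 0.24
  Item 3: 0.42 * 0.58 = 0.2436
  Item 4: 0.54 * 0.46 = 0.2484
  Item 5: 0.62 * 0.38 = 0.2356
  Item 6: 0.25 * 0.75 = 0.1875
  Item 7: 0.46 * 0.54 = 0.2484
  Item 8: 0.75 * 0.25 = 0.1875
  Item 9: 0.44 * 0.56 = 0.2464
  Item 10: 0.4 * 0.6 = 0.24
  Item 11: 0.67 * 0.33 = 0.2211
Sum(p_i * q_i) = 0.2496 + 0.24 + 0.2436 + 0.2484 + 0.2356 + 0.1875 + 0.2484 + 0.1875 + 0.2464 + 0.24 + 0.2211 = 2.5481
KR-20 = (k/(k-1)) * (1 - Sum(p_i*q_i) / Var_total)
= (11/10) * (1 - 2.5481/3.86)
= 1.1 * 0.3399
KR-20 = 0.3739

0.3739


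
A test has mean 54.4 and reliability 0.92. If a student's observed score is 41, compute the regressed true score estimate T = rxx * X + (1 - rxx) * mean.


T_est = rxx * X + (1 - rxx) * mean
T_est = 0.92 * 41 + 0.08 * 54.4
T_est = 37.72 + 4.352
T_est = 42.072

42.072


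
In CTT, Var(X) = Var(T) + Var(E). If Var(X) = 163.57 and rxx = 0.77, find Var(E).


var_true = rxx * var_obs = 0.77 * 163.57 = 125.9489
var_error = var_obs - var_true
var_error = 163.57 - 125.9489
var_error = 37.6211

37.6211


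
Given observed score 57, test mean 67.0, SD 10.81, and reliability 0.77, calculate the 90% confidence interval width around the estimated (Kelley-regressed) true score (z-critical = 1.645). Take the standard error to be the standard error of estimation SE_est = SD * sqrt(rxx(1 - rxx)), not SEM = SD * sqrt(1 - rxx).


True score estimate = 0.77*57 + 0.23*67.0 = 59.3
SE_est = SD * sqrt(rxx * (1 - rxx)) = 10.81 * sqrt(0.77 * 0.23) = 10.81 * sqrt(0.1771) = 4.549199
CI = T_est +/- z * SE_est, so width = 2 * z * SE_est = 2 * 1.645 * 4.549199
Width = 14.9669

14.9669


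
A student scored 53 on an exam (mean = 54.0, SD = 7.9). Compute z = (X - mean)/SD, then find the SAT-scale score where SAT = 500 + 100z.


z = (X - mean) / SD = (53 - 54.0) / 7.9
z = -1.0 / 7.9
z = -0.1266
SAT-scale = SAT = 500 + 100z
Carry z at full precision (z = -1.0 / 7.9) into the conversion:
SAT-scale = 500 + 100 * (-1.0 / 7.9) = 500 + -100 / 7.9
SAT-scale = 500 + -12.6582
SAT-scale = 487.3418

487.3418


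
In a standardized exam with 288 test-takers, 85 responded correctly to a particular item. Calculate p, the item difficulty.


Item difficulty p = number correct / total examinees
p = 85 / 288
p = 0.2951

0.2951


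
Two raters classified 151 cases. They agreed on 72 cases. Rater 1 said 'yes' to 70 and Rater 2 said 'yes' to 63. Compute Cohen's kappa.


P_o = 72/151 = 0.476821
P_e = (70*63 + 81*88) / 22801 = 0.50603
kappa = (P_o - P_e) / (1 - P_e)
kappa = (0.476821 - 0.50603) / (1 - 0.50603)
kappa = -0.0591

-0.0591


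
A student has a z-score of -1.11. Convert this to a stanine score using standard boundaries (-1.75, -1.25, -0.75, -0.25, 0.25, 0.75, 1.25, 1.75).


Stanine boundaries: [-1.75, -1.25, -0.75, -0.25, 0.25, 0.75, 1.25, 1.75]
z = -1.11
Check each boundary:
  z >= -1.75 -> could be stanine 2
  z >= -1.25 -> could be stanine 3
  z < -0.75
  z < -0.25
  z < 0.25
  z < 0.75
  z < 1.25
  z < 1.75
Highest qualifying boundary gives stanine = 3

3


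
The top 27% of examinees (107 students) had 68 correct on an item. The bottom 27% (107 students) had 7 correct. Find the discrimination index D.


p_upper = 68/107 = 0.6355
p_lower = 7/107 = 0.0654
D = 0.6355 - 0.0654 = 0.5701

0.5701


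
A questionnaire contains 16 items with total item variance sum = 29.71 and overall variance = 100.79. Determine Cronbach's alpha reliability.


alpha = (k/(k-1)) * (1 - sum(si^2)/s_total^2)
= (16/15) * (1 - 29.71/100.79)
alpha = 0.7522

0.7522


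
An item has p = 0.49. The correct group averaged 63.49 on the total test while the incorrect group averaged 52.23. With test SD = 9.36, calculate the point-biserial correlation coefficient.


q = 1 - p = 0.51
rpb = ((M1 - M0) / SD) * sqrt(p * q)
rpb = ((63.49 - 52.23) / 9.36) * sqrt(0.49 * 0.51)
rpb = 0.6014

0.6014


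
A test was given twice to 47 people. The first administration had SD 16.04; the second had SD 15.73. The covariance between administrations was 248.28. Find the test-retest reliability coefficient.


r = cov(X,Y) / (SD_X * SD_Y)
r = 248.28 / (16.04 * 15.73)
r = 248.28 / 252.3092
r = 0.984

0.984


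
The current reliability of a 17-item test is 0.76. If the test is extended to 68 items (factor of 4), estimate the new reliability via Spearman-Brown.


r_new = (n * rxx) / (1 + (n-1) * rxx)
r_new = (4 * 0.76) / (1 + 3 * 0.76)
r_new = 3.04 / 3.28
r_new = 0.9268

0.9268


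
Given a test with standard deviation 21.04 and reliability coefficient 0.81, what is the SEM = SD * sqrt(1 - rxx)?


SEM = SD * sqrt(1 - rxx)
SEM = 21.04 * sqrt(1 - 0.81)
SEM = 21.04 * sqrt(0.19) = 21.04 * 0.43589
SEM = 9.1711

9.1711


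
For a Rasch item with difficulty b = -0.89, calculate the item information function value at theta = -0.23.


P = 1/(1+exp(-(-0.23--0.89))) = 0.6593
I = P*(1-P) = 0.6593 * 0.3407
I = 0.2246

0.2246


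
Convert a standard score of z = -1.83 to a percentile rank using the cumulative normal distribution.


CDF(z) = 0.5 * (1 + erf(z/sqrt(2)))
erf(-1.294) = -0.9328
CDF = 0.0336
Percentile rank = 0.0336 * 100 = 3.36

3.36


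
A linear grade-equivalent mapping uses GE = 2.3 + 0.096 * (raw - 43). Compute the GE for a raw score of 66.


raw - median = 66 - 43 = 23
slope * diff = 0.096 * 23 = 2.208
GE = 2.3 + 2.208
GE = 4.508

4.508


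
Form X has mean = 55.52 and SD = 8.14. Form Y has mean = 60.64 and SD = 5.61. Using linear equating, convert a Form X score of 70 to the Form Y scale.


slope = SD_Y / SD_X = 5.61 / 8.14 ~ 0.6892
intercept = mean_Y - slope * mean_X = 60.64 - (5.61 / 8.14) * 55.52 ~ 22.3762
Y = slope * X + intercept. To avoid rounding drift from the rounded slope/intercept, evaluate the equivalent form Y = mean_Y + SD_Y * (X - mean_X) / SD_X at full precision:
Y = 60.64 + 5.61 * (70 - 55.52) / 8.14
Y = 60.64 + 5.61 * 14.48 / 8.14
Y = 60.64 + 81.2328 / 8.14
Y = 60.64 + 9.9795
Y = 70.6195

70.6195


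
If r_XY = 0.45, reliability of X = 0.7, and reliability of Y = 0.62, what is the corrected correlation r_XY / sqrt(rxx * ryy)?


r_corrected = rxy / sqrt(rxx * ryy)
= 0.45 / sqrt(0.7 * 0.62)
= 0.45 / sqrt(0.434)
= 0.45 / 0.658787
r_corrected = 0.6831

0.6831


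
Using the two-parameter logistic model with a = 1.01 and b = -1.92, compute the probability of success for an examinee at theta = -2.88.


a*(theta - b) = 1.01 * (-2.88 - -1.92) = -0.9696
exp(--0.9696) = 2.6369
P = 1 / (1 + 2.6369)
P = 0.275

0.275


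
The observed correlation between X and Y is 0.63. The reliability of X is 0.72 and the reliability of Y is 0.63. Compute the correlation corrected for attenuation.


r_corrected = rxy / sqrt(rxx * ryy)
= 0.63 / sqrt(0.72 * 0.63)
= 0.63 / sqrt(0.4536)
= 0.63 / 0.673498
r_corrected = 0.9354

0.9354


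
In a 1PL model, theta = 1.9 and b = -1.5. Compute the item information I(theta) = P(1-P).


P = 1/(1+exp(-(1.9--1.5))) = 0.9677
I = P*(1-P) = 0.9677 * 0.0323
I = 0.0313

0.0313


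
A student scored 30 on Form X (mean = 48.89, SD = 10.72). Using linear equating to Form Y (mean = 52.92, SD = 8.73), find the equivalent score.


slope = SD_Y / SD_X = 8.73 / 10.72 ~ 0.8144
intercept = mean_Y - slope * mean_X = 52.92 - (8.73 / 10.72) * 48.89 ~ 13.1057
Y = slope * X + intercept. To avoid rounding drift from the rounded slope/intercept, evaluate the equivalent form Y = mean_Y + SD_Y * (X - mean_X) / SD_X at full precision:
Y = 52.92 + 8.73 * (30 - 48.89) / 10.72
Y = 52.92 - 8.73 * 18.89 / 10.72
Y = 52.92 - 164.9097 / 10.72
Y = 52.92 - 15.3834
Y = 37.5366

37.5366


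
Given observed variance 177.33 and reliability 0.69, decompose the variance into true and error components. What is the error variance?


var_true = rxx * var_obs = 0.69 * 177.33 = 122.3577
var_error = var_obs - var_true
var_error = 177.33 - 122.3577
var_error = 54.9723

54.9723


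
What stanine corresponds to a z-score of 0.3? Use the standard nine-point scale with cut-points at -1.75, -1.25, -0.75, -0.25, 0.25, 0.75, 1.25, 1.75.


Stanine boundaries: [-1.75, -1.25, -0.75, -0.25, 0.25, 0.75, 1.25, 1.75]
z = 0.3
Check each boundary:
  z >= -1.75 -> could be stanine 2
  z >= -1.25 -> could be stanine 3
  z >= -0.75 -> could be stanine 4
  z >= -0.25 -> could be stanine 5
  z >= 0.25 -> could be stanine 6
  z < 0.75
  z < 1.25
  z < 1.75
Highest qualifying boundary gives stanine = 6

6


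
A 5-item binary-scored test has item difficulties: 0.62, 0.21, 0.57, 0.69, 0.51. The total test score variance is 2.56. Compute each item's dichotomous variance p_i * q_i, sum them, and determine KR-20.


For each item, compute p_i * q_i:
  Item 1: 0.62 * 0.38 = 0.2356
  Item 2: 0.21 * 0.79 = 0.1659
  Item 3: 0.57 * 0.43 = 0.2451
  Item 4: 0.69 * 0.31 = 0.2139
  Item 5: 0.51 * 0.49 = 0.2499
Sum(p_i * q_i) = 0.2356 + 0.1659 + 0.2451 + 0.2139 + 0.2499 = 1.1104
KR-20 = (k/(k-1)) * (1 - Sum(p_i*q_i) / Var_total)
= (5/4) * (1 - 1.1104/2.56)
= 1.25 * 0.5662
KR-20 = 0.7078

0.7078


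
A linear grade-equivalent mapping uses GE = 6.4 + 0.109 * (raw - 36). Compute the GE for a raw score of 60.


raw - median = 60 - 36 = 24
slope * diff = 0.109 * 24 = 2.616
GE = 6.4 + 2.616
GE = 9.016

9.016


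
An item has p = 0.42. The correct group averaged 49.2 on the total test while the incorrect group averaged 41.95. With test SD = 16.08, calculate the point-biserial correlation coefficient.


q = 1 - p = 0.58
rpb = ((M1 - M0) / SD) * sqrt(p * q)
rpb = ((49.2 - 41.95) / 16.08) * sqrt(0.42 * 0.58)
rpb = 0.2225

0.2225


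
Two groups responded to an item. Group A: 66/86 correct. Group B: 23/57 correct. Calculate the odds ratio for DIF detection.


Odds_A = 66/20 = 3.3
Odds_B = 23/34 = 0.6765
OR = Odds_A / Odds_B = 3.3 / 0.6765
Exactly, OR = (66 * 34) / (20 * 23) = 2244 / 460
OR = 4.8783

4.8783


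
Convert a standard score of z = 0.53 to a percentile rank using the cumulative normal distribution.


CDF(z) = 0.5 * (1 + erf(z/sqrt(2)))
erf(0.3748) = 0.4039
CDF = 0.7019
Percentile rank = 0.7019 * 100 = 70.19

70.19


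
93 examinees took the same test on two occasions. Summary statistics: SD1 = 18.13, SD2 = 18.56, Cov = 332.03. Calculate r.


r = cov(X,Y) / (SD_X * SD_Y)
r = 332.03 / (18.13 * 18.56)
r = 332.03 / 336.4928
r = 0.9867

0.9867


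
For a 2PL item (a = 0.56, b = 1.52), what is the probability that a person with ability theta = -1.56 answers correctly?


a*(theta - b) = 0.56 * (-1.56 - 1.52) = -1.7248
exp(--1.7248) = 5.6114
P = 1 / (1 + 5.6114)
P = 0.1513

0.1513


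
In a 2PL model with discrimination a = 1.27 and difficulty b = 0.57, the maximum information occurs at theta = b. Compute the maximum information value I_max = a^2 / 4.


For 2PL, max info at theta = b = 0.57
I_max = a^2 / 4 = 1.27^2 / 4
= 1.6129 / 4
I_max = 0.4032

0.4032


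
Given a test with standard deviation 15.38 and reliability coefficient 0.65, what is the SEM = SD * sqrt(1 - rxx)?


SEM = SD * sqrt(1 - rxx)
SEM = 15.38 * sqrt(1 - 0.65)
SEM = 15.38 * sqrt(0.35) = 15.38 * 0.591608
SEM = 9.0989

9.0989


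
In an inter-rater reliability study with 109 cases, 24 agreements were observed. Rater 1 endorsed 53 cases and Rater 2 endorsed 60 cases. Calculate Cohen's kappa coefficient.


P_o = 24/109 = 0.220183
P_e = (53*60 + 56*49) / 11881 = 0.498611
kappa = (P_o - P_e) / (1 - P_e)
kappa = (0.220183 - 0.498611) / (1 - 0.498611)
kappa = -0.5553

-0.5553


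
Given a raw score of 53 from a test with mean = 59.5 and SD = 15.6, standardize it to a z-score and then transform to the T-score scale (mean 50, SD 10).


z = (X - mean) / SD = (53 - 59.5) / 15.6
z = -6.5 / 15.6
z = -0.4167
T-score = T = 50 + 10z
Carry z at full precision (z = -6.5 / 15.6) into the conversion:
T-score = 50 + 10 * (-6.5 / 15.6) = 50 + -65 / 15.6
T-score = 50 + -4.1667
T-score = 45.8333

45.8333


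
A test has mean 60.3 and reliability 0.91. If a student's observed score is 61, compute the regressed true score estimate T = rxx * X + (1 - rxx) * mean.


T_est = rxx * X + (1 - rxx) * mean
T_est = 0.91 * 61 + 0.09 * 60.3
T_est = 55.51 + 5.427
T_est = 60.937

60.937


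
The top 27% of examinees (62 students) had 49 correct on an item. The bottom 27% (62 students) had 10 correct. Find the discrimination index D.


p_upper = 49/62 = 0.7903
p_lower = 10/62 = 0.1613
D = 0.7903 - 0.1613 = 0.629

0.629


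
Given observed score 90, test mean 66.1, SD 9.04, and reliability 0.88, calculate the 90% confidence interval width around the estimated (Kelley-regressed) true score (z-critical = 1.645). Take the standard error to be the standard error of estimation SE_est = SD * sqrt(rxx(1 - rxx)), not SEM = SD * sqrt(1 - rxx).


True score estimate = 0.88*90 + 0.12*66.1 = 87.132
SE_est = SD * sqrt(rxx * (1 - rxx)) = 9.04 * sqrt(0.88 * 0.12) = 9.04 * sqrt(0.1056) = 2.937652
CI = T_est +/- z * SE_est, so width = 2 * z * SE_est = 2 * 1.645 * 2.937652
Width = 9.6649

9.6649


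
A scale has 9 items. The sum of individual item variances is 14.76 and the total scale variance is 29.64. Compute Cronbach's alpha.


alpha = (k/(k-1)) * (1 - sum(si^2)/s_total^2)
= (9/8) * (1 - 14.76/29.64)
alpha = 0.5648

0.5648


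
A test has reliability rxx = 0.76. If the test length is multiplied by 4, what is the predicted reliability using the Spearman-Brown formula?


r_new = (n * rxx) / (1 + (n-1) * rxx)
r_new = (4 * 0.76) / (1 + 3 * 0.76)
r_new = 3.04 / 3.28
r_new = 0.9268

0.9268


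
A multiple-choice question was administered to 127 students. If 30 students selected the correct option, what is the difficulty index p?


Item difficulty p = number correct / total examinees
p = 30 / 127
p = 0.2362

0.2362


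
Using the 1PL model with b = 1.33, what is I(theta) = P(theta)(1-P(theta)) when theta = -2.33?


P = 1/(1+exp(-(-2.33-1.33))) = 0.0251
I = P*(1-P) = 0.0251 * 0.9749
I = 0.0245

0.0245


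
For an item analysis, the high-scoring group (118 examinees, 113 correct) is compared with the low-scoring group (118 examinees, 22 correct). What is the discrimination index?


p_upper = 113/118 = 0.9576
p_lower = 22/118 = 0.1864
D = 0.9576 - 0.1864 = 0.7712

0.7712


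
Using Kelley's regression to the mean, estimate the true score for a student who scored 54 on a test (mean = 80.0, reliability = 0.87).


T_est = rxx * X + (1 - rxx) * mean
T_est = 0.87 * 54 + 0.13 * 80.0
T_est = 46.98 + 10.4
T_est = 57.38

57.38


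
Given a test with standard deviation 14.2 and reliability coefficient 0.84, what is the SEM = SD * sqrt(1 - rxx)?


SEM = SD * sqrt(1 - rxx)
SEM = 14.2 * sqrt(1 - 0.84)
SEM = 14.2 * sqrt(0.16) = 14.2 * 0.4
SEM = 5.68

5.68


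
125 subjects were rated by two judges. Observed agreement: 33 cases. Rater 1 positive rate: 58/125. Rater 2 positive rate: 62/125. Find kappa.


P_o = 33/125 = 0.264
P_e = (58*62 + 67*63) / 15625 = 0.500288
kappa = (P_o - P_e) / (1 - P_e)
kappa = (0.264 - 0.500288) / (1 - 0.500288)
kappa = -0.4728

-0.4728


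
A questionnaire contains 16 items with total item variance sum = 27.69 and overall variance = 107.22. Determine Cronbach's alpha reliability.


alpha = (k/(k-1)) * (1 - sum(si^2)/s_total^2)
= (16/15) * (1 - 27.69/107.22)
alpha = 0.7912

0.7912


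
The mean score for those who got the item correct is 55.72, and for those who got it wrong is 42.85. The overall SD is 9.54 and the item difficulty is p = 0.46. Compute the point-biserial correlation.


q = 1 - p = 0.54
rpb = ((M1 - M0) / SD) * sqrt(p * q)
rpb = ((55.72 - 42.85) / 9.54) * sqrt(0.46 * 0.54)
rpb = 0.6724

0.6724


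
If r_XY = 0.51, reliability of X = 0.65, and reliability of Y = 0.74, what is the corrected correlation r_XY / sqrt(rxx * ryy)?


r_corrected = rxy / sqrt(rxx * ryy)
= 0.51 / sqrt(0.65 * 0.74)
= 0.51 / sqrt(0.481)
= 0.51 / 0.693542
r_corrected = 0.7354

0.7354


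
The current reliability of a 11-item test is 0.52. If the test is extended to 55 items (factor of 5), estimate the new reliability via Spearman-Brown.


r_new = (n * rxx) / (1 + (n-1) * rxx)
r_new = (5 * 0.52) / (1 + 4 * 0.52)
r_new = 2.6 / 3.08
r_new = 0.8442

0.8442


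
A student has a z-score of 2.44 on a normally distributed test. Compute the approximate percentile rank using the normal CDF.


CDF(z) = 0.5 * (1 + erf(z/sqrt(2)))
erf(1.7253) = 0.9853
CDF = 0.9927
Percentile rank = 0.9927 * 100 = 99.27

99.27


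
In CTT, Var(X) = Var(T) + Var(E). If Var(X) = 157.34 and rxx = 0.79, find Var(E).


var_true = rxx * var_obs = 0.79 * 157.34 = 124.2986
var_error = var_obs - var_true
var_error = 157.34 - 124.2986
var_error = 33.0414

33.0414


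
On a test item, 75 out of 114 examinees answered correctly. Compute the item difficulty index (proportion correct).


Item difficulty p = number correct / total examinees
p = 75 / 114
p = 0.6579

0.6579


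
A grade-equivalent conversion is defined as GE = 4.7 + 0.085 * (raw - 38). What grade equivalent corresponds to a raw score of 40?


raw - median = 40 - 38 = 2
slope * diff = 0.085 * 2 = 0.17
GE = 4.7 + 0.17
GE = 4.87

4.87


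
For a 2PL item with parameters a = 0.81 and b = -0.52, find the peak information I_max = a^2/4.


For 2PL, max info at theta = b = -0.52
I_max = a^2 / 4 = 0.81^2 / 4
= 0.6561 / 4
I_max = 0.164

0.164


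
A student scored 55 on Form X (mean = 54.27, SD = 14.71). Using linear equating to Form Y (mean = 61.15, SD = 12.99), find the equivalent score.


slope = SD_Y / SD_X = 12.99 / 14.71 ~ 0.8831
intercept = mean_Y - slope * mean_X = 61.15 - (12.99 / 14.71) * 54.27 ~ 13.2256
Y = slope * X + intercept. To avoid rounding drift from the rounded slope/intercept, evaluate the equivalent form Y = mean_Y + SD_Y * (X - mean_X) / SD_X at full precision:
Y = 61.15 + 12.99 * (55 - 54.27) / 14.71
Y = 61.15 + 12.99 * 0.73 / 14.71
Y = 61.15 + 9.4827 / 14.71
Y = 61.15 + 0.6446
Y = 61.7946

61.7946


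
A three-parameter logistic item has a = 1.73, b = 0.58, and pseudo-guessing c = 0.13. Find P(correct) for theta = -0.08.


logit = 1.73*(-0.08 - 0.58) = -1.1418
P* = 1/(1 + exp(--1.1418)) = 0.242
P = 0.13 + (1 - 0.13) * 0.242
P = 0.3405

0.3405


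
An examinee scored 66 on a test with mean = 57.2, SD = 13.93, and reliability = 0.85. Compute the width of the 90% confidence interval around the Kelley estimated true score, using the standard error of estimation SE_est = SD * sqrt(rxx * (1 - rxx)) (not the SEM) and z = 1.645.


True score estimate = 0.85*66 + 0.15*57.2 = 64.68
SE_est = SD * sqrt(rxx * (1 - rxx)) = 13.93 * sqrt(0.85 * 0.15) = 13.93 * sqrt(0.1275) = 4.974005
CI = T_est +/- z * SE_est, so width = 2 * z * SE_est = 2 * 1.645 * 4.974005
Width = 16.3645

16.3645


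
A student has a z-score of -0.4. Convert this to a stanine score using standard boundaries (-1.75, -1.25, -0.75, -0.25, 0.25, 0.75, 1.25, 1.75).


Stanine boundaries: [-1.75, -1.25, -0.75, -0.25, 0.25, 0.75, 1.25, 1.75]
z = -0.4
Check each boundary:
  z >= -1.75 -> could be stanine 2
  z >= -1.25 -> could be stanine 3
  z >= -0.75 -> could be stanine 4
  z < -0.25
  z < 0.25
  z < 0.75
  z < 1.25
  z < 1.75
Highest qualifying boundary gives stanine = 4

4


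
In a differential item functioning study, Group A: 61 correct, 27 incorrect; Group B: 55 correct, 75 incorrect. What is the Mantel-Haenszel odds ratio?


Odds_A = 61/27 = 2.2593
Odds_B = 55/75 = 0.7333
OR = Odds_A / Odds_B = 2.2593 / 0.7333
Exactly, OR = (61 * 75) / (27 * 55) = 4575 / 1485
OR = 3.0808

3.0808


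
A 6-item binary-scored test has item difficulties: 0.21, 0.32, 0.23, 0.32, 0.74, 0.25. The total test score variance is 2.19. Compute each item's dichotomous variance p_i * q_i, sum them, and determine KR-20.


For each item, compute p_i * q_i:
  Item 1: 0.21 * 0.79 = 0.1659
  Item 2: 0.32 * 0.68 = 0.2176
  Item 3: 0.23 * 0.77 = 0.1771
  Item 4: 0.32 * 0.68 = 0.2176
  Item 5: 0.74 * 0.26 = 0.1924
  Item 6: 0.25 * 0.75 = 0.1875
Sum(p_i * q_i) = 0.1659 + 0.2176 + 0.1771 + 0.2176 + 0.1924 + 0.1875 = 1.1581
KR-20 = (k/(k-1)) * (1 - Sum(p_i*q_i) / Var_total)
= (6/5) * (1 - 1.1581/2.19)
= 1.2 * 0.4712
KR-20 = 0.5654

0.5654


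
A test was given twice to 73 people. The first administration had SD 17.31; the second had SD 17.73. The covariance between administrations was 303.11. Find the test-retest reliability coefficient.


r = cov(X,Y) / (SD_X * SD_Y)
r = 303.11 / (17.31 * 17.73)
r = 303.11 / 306.9063
r = 0.9876

0.9876


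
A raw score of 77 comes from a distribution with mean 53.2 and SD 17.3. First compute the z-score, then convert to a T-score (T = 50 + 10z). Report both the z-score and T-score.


z = (X - mean) / SD = (77 - 53.2) / 17.3
z = 23.8 / 17.3
z = 1.3757
T-score = T = 50 + 10z
Carry z at full precision (z = 23.8 / 17.3) into the conversion:
T-score = 50 + 10 * (23.8 / 17.3) = 50 + 238 / 17.3
T-score = 50 + 13.7572
T-score = 63.7572

63.7572


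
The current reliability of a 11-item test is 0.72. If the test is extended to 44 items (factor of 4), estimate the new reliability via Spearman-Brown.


r_new = (n * rxx) / (1 + (n-1) * rxx)
r_new = (4 * 0.72) / (1 + 3 * 0.72)
r_new = 2.88 / 3.16
r_new = 0.9114

0.9114


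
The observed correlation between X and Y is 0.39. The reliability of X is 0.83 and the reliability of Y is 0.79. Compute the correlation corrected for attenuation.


r_corrected = rxy / sqrt(rxx * ryy)
= 0.39 / sqrt(0.83 * 0.79)
= 0.39 / sqrt(0.6557)
= 0.39 / 0.809753
r_corrected = 0.4816

0.4816


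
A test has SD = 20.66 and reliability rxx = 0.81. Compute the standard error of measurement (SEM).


SEM = SD * sqrt(1 - rxx)
SEM = 20.66 * sqrt(1 - 0.81)
SEM = 20.66 * sqrt(0.19) = 20.66 * 0.43589
SEM = 9.0055

9.0055


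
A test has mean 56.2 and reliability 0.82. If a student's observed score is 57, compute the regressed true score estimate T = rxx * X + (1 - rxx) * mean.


T_est = rxx * X + (1 - rxx) * mean
T_est = 0.82 * 57 + 0.18 * 56.2
T_est = 46.74 + 10.116
T_est = 56.856

56.856


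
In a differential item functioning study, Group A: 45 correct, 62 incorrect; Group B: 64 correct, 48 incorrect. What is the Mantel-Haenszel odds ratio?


Odds_A = 45/62 = 0.7258
Odds_B = 64/48 = 1.3333
OR = Odds_A / Odds_B = 0.7258 / 1.3333
Exactly, OR = (45 * 48) / (62 * 64) = 2160 / 3968
OR = 0.5444

0.5444


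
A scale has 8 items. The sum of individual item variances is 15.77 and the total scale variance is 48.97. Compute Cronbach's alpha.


alpha = (k/(k-1)) * (1 - sum(si^2)/s_total^2)
= (8/7) * (1 - 15.77/48.97)
alpha = 0.7748

0.7748


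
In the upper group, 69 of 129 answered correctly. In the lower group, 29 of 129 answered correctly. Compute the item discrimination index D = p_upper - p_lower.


p_upper = 69/129 = 0.5349
p_lower = 29/129 = 0.2248
D = 0.5349 - 0.2248 = 0.3101

0.3101


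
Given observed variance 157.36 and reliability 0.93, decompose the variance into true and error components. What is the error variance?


var_true = rxx * var_obs = 0.93 * 157.36 = 146.3448
var_error = var_obs - var_true
var_error = 157.36 - 146.3448
var_error = 11.0152

11.0152


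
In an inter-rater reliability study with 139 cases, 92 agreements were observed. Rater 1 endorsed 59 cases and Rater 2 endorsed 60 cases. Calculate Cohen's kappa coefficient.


P_o = 92/139 = 0.661871
P_e = (59*60 + 80*79) / 19321 = 0.510326
kappa = (P_o - P_e) / (1 - P_e)
kappa = (0.661871 - 0.510326) / (1 - 0.510326)
kappa = 0.3095

0.3095


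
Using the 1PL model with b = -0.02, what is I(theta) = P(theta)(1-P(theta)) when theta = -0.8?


P = 1/(1+exp(-(-0.8--0.02))) = 0.3143
I = P*(1-P) = 0.3143 * 0.6857
I = 0.2155

0.2155


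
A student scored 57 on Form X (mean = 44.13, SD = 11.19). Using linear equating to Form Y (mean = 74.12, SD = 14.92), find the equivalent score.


slope = SD_Y / SD_X = 14.92 / 11.19 ~ 1.3333
intercept = mean_Y - slope * mean_X = 74.12 - (14.92 / 11.19) * 44.13 ~ 15.28
Y = slope * X + intercept. To avoid rounding drift from the rounded slope/intercept, evaluate the equivalent form Y = mean_Y + SD_Y * (X - mean_X) / SD_X at full precision:
Y = 74.12 + 14.92 * (57 - 44.13) / 11.19
Y = 74.12 + 14.92 * 12.87 / 11.19
Y = 74.12 + 192.0204 / 11.19
Y = 74.12 + 17.16
Y = 91.28

91.28


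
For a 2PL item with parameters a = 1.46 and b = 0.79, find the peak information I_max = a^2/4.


For 2PL, max info at theta = b = 0.79
I_max = a^2 / 4 = 1.46^2 / 4
= 2.1316 / 4
I_max = 0.5329

0.5329


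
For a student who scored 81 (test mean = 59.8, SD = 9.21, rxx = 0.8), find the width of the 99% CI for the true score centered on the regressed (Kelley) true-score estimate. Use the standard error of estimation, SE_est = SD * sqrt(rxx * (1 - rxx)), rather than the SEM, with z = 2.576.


True score estimate = 0.8*81 + 0.2*59.8 = 76.76
SE_est = SD * sqrt(rxx * (1 - rxx)) = 9.21 * sqrt(0.8 * 0.2) = 9.21 * sqrt(0.16) = 3.684
CI = T_est +/- z * SE_est, so width = 2 * z * SE_est = 2 * 2.576 * 3.684
Width = 18.98

18.98


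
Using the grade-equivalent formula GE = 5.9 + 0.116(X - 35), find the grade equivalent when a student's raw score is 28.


raw - median = 28 - 35 = -7
slope * diff = 0.116 * -7 = -0.812
GE = 5.9 + -0.812
GE = 5.088

5.088


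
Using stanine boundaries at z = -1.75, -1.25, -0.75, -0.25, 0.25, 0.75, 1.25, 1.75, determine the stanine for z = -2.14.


Stanine boundaries: [-1.75, -1.25, -0.75, -0.25, 0.25, 0.75, 1.25, 1.75]
z = -2.14
Check each boundary:
  z < -1.75
  z < -1.25
  z < -0.75
  z < -0.25
  z < 0.25
  z < 0.75
  z < 1.25
  z < 1.75
Highest qualifying boundary gives stanine = 1

1


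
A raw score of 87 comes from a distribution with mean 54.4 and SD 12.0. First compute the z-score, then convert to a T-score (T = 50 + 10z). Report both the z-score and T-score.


z = (X - mean) / SD = (87 - 54.4) / 12.0
z = 32.6 / 12.0
z = 2.7167
T-score = T = 50 + 10z
Carry z at full precision (z = 32.6 / 12.0) into the conversion:
T-score = 50 + 10 * (32.6 / 12.0) = 50 + 326 / 12.0
T-score = 50 + 27.1667
T-score = 77.1667

77.1667


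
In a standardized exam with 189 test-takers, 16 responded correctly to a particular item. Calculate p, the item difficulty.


Item difficulty p = number correct / total examinees
p = 16 / 189
p = 0.0847

0.0847


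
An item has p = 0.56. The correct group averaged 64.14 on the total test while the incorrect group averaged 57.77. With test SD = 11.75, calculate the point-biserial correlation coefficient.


q = 1 - p = 0.44
rpb = ((M1 - M0) / SD) * sqrt(p * q)
rpb = ((64.14 - 57.77) / 11.75) * sqrt(0.56 * 0.44)
rpb = 0.2691

0.2691


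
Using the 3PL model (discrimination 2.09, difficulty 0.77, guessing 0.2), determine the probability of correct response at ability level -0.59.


logit = 2.09*(-0.59 - 0.77) = -2.8424
P* = 1/(1 + exp(--2.8424)) = 0.0551
P = 0.2 + (1 - 0.2) * 0.0551
P = 0.2441

0.2441


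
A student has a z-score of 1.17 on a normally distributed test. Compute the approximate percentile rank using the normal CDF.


CDF(z) = 0.5 * (1 + erf(z/sqrt(2)))
erf(0.8273) = 0.758
CDF = 0.879
Percentile rank = 0.879 * 100 = 87.9

87.9


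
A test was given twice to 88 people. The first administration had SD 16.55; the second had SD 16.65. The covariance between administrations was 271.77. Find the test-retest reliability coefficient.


r = cov(X,Y) / (SD_X * SD_Y)
r = 271.77 / (16.55 * 16.65)
r = 271.77 / 275.5575
r = 0.9863

0.9863


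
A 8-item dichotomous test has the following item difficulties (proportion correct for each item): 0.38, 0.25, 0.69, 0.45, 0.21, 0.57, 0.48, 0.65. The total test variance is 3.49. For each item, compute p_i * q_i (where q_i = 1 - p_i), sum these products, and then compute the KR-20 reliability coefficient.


For each item, compute p_i * q_i:
  Item 1: 0.38 * 0.62 = 0.2356
  Item 2: 0.25 * 0.75 = 0.1875
  Item 3: 0.69 * 0.31 = 0.2139
  Item 4: 0.45 * 0.55 = 0.2475
  Item 5: 0.21 * 0.79 = 0.1659
  Item 6: 0.57 * 0.43 = 0.2451
  Item 7: 0.48 * 0.52 = 0.2496
  Item 8: 0.65 * 0.35 = 0.2275
Sum(p_i * q_i) = 0.2356 + 0.1875 + 0.2139 + 0.2475 + 0.1659 + 0.2451 + 0.2496 + 0.2275 = 1.7726
KR-20 = (k/(k-1)) * (1 - Sum(p_i*q_i) / Var_total)
= (8/7) * (1 - 1.7726/3.49)
= 1.1429 * 0.4921
KR-20 = 0.5624

0.5624


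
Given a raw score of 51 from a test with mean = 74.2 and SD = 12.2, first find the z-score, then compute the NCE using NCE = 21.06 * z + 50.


z = (X - mean) / SD = (51 - 74.2) / 12.2
z = -23.2 / 12.2
z = -1.9016
NCE = NCE = 21.06z + 50
Carry z at full precision (z = -23.2 / 12.2) into the conversion:
NCE = 21.06 * (-23.2 / 12.2) + 50 = -488.592 / 12.2 + 50
NCE = -40.0485 + 50
NCE = 9.9515

9.9515


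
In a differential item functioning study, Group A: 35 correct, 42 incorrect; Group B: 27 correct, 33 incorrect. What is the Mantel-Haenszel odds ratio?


Odds_A = 35/42 = 0.8333
Odds_B = 27/33 = 0.8182
OR = Odds_A / Odds_B = 0.8333 / 0.8182
Exactly, OR = (35 * 33) / (42 * 27) = 1155 / 1134
OR = 1.0185

1.0185


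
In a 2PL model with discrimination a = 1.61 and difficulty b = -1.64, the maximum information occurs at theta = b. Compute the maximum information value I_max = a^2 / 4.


For 2PL, max info at theta = b = -1.64
I_max = a^2 / 4 = 1.61^2 / 4
= 2.5921 / 4
I_max = 0.648

0.648


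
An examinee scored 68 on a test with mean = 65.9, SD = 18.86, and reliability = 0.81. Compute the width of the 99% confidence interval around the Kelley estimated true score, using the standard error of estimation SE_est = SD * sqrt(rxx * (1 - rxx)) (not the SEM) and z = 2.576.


True score estimate = 0.81*68 + 0.19*65.9 = 67.601
SE_est = SD * sqrt(rxx * (1 - rxx)) = 18.86 * sqrt(0.81 * 0.19) = 18.86 * sqrt(0.1539) = 7.398795
CI = T_est +/- z * SE_est, so width = 2 * z * SE_est = 2 * 2.576 * 7.398795
Width = 38.1186

38.1186


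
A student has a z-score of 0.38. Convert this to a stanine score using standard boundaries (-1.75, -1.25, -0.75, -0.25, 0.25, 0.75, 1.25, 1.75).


Stanine boundaries: [-1.75, -1.25, -0.75, -0.25, 0.25, 0.75, 1.25, 1.75]
z = 0.38
Check each boundary:
  z >= -1.75 -> could be stanine 2
  z >= -1.25 -> could be stanine 3
  z >= -0.75 -> could be stanine 4
  z >= -0.25 -> could be stanine 5
  z >= 0.25 -> could be stanine 6
  z < 0.75
  z < 1.25
  z < 1.75
Highest qualifying boundary gives stanine = 6

6


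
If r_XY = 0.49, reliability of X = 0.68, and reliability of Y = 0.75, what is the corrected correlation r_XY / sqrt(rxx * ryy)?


r_corrected = rxy / sqrt(rxx * ryy)
= 0.49 / sqrt(0.68 * 0.75)
= 0.49 / sqrt(0.51)
= 0.49 / 0.714143
r_corrected = 0.6861

0.6861


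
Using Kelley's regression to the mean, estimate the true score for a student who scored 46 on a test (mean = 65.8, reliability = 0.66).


T_est = rxx * X + (1 - rxx) * mean
T_est = 0.66 * 46 + 0.34 * 65.8
T_est = 30.36 + 22.372
T_est = 52.732

52.732


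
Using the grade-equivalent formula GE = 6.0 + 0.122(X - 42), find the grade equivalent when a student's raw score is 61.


raw - median = 61 - 42 = 19
slope * diff = 0.122 * 19 = 2.318
GE = 6.0 + 2.318
GE = 8.318

8.318


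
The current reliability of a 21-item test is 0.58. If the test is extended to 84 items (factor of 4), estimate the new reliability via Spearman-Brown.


r_new = (n * rxx) / (1 + (n-1) * rxx)
r_new = (4 * 0.58) / (1 + 3 * 0.58)
r_new = 2.32 / 2.74
r_new = 0.8467

0.8467


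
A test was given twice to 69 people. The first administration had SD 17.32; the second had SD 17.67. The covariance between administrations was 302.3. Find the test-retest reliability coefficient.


r = cov(X,Y) / (SD_X * SD_Y)
r = 302.3 / (17.32 * 17.67)
r = 302.3 / 306.0444
r = 0.9878

0.9878


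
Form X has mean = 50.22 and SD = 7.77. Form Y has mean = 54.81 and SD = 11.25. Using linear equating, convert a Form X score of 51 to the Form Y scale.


slope = SD_Y / SD_X = 11.25 / 7.77 ~ 1.4479
intercept = mean_Y - slope * mean_X = 54.81 - (11.25 / 7.77) * 50.22 ~ -17.9024
Y = slope * X + intercept. To avoid rounding drift from the rounded slope/intercept, evaluate the equivalent form Y = mean_Y + SD_Y * (X - mean_X) / SD_X at full precision:
Y = 54.81 + 11.25 * (51 - 50.22) / 7.77
Y = 54.81 + 11.25 * 0.78 / 7.77
Y = 54.81 + 8.775 / 7.77
Y = 54.81 + 1.1293
Y = 55.9393

55.9393


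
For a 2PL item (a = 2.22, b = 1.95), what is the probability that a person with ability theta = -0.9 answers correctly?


a*(theta - b) = 2.22 * (-0.9 - 1.95) = -6.327
exp(--6.327) = 559.4756
P = 1 / (1 + 559.4756)
P = 0.0018

0.0018


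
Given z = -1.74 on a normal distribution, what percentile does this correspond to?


CDF(z) = 0.5 * (1 + erf(z/sqrt(2)))
erf(-1.2304) = -0.9181
CDF = 0.0409
Percentile rank = 0.0409 * 100 = 4.09

4.09


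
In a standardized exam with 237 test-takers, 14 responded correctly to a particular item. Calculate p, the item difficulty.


Item difficulty p = number correct / total examinees
p = 14 / 237
p = 0.0591

0.0591


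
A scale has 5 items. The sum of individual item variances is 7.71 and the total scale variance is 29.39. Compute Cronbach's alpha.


alpha = (k/(k-1)) * (1 - sum(si^2)/s_total^2)
= (5/4) * (1 - 7.71/29.39)
alpha = 0.9221

0.9221


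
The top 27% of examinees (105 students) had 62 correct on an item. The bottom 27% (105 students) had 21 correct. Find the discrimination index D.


p_upper = 62/105 = 0.5905
p_lower = 21/105 = 0.2
D = 0.5905 - 0.2 = 0.3905

0.3905


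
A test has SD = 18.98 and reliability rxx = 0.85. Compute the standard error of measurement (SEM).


SEM = SD * sqrt(1 - rxx)
SEM = 18.98 * sqrt(1 - 0.85)
SEM = 18.98 * sqrt(0.15) = 18.98 * 0.387298
SEM = 7.3509

7.3509


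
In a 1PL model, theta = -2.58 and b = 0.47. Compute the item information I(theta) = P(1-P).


P = 1/(1+exp(-(-2.58-0.47))) = 0.0452
I = P*(1-P) = 0.0452 * 0.9548
I = 0.0432

0.0432


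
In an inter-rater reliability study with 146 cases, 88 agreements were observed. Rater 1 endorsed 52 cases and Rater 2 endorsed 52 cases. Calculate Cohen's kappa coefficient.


P_o = 88/146 = 0.60274
P_e = (52*52 + 94*94) / 21316 = 0.541377
kappa = (P_o - P_e) / (1 - P_e)
kappa = (0.60274 - 0.541377) / (1 - 0.541377)
kappa = 0.1338

0.1338


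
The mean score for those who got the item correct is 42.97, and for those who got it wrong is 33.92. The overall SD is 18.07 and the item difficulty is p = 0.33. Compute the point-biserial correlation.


q = 1 - p = 0.67
rpb = ((M1 - M0) / SD) * sqrt(p * q)
rpb = ((42.97 - 33.92) / 18.07) * sqrt(0.33 * 0.67)
rpb = 0.2355

0.2355


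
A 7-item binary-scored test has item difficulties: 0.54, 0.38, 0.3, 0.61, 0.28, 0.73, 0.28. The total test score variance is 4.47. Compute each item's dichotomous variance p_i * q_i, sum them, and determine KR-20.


For each item, compute p_i * q_i:
  Item 1: 0.54 * 0.46 = 0.2484
  Item 2: 0.38 * 0.62 = 0.2356
  Item 3: 0.3 * 0.7 = 0.21
  Item 4: 0.61 * 0.39 = 0.2379
  Item 5: 0.28 * 0.72 = 0.2016
  Item 6: 0.73 * 0.27 = 0.1971
  Item 7: 0.28 * 0.72 = 0.2016
Sum(p_i * q_i) = 0.2484 + 0.2356 + 0.21 + 0.2379 + 0.2016 + 0.1971 + 0.2016 = 1.5322
KR-20 = (k/(k-1)) * (1 - Sum(p_i*q_i) / Var_total)
= (7/6) * (1 - 1.5322/4.47)
= 1.1667 * 0.6572
KR-20 = 0.7668

0.7668


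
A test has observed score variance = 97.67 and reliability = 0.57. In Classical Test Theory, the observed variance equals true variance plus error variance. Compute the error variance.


var_true = rxx * var_obs = 0.57 * 97.67 = 55.6719
var_error = var_obs - var_true
var_error = 97.67 - 55.6719
var_error = 41.9981

41.9981


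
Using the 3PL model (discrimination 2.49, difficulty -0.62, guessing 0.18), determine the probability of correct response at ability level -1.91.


logit = 2.49*(-1.91 - -0.62) = -3.2121
P* = 1/(1 + exp(--3.2121)) = 0.0387
P = 0.18 + (1 - 0.18) * 0.0387
P = 0.2117

0.2117


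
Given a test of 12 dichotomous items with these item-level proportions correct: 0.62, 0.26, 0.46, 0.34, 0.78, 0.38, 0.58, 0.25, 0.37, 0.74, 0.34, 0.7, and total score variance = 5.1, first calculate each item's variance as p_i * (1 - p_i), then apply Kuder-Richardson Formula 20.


For each item, compute p_i * q_i:
  Item 1: 0.62 * 0.38 = 0.2356
  Item 2: 0.26 * 0.74 = 0.1924
  Item 3: 0.46 * 0.54 = 0.2484
  Item 4: 0.34 * 0.66 = 0.2244
  Item 5: 0.78 * 0.22 = 0.1716
  Item 6: 0.38 * 0.62 = 0.2356
  Item 7: 0.58 * 0.42 = 0.2436
  Item 8: 0.25 * 0.75 = 0.1875
  Item 9: 0.37 * 0.63 = 0.2331
  Item 10: 0.74 * 0.26 = 0.1924
  Item 11: 0.34 * 0.66 = 0.2244
  Item 12: 0.7 * 0.3 = 0.21
Sum(p_i * q_i) = 0.2356 + 0.1924 + 0.2484 + 0.2244 + 0.1716 + 0.2356 + 0.2436 + 0.1875 + 0.2331 + 0.1924 + 0.2244 + 0.21 = 2.599
KR-20 = (k/(k-1)) * (1 - Sum(p_i*q_i) / Var_total)
= (12/11) * (1 - 2.599/5.1)
= 1.0909 * 0.4904
KR-20 = 0.535

0.535


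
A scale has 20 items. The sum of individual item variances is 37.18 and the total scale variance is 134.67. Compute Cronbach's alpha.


alpha = (k/(k-1)) * (1 - sum(si^2)/s_total^2)
= (20/19) * (1 - 37.18/134.67)
alpha = 0.762

0.762


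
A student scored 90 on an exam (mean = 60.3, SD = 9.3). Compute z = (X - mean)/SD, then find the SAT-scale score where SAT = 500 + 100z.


z = (X - mean) / SD = (90 - 60.3) / 9.3
z = 29.7 / 9.3
z = 3.1935
SAT-scale = SAT = 500 + 100z
Carry z at full precision (z = 29.7 / 9.3) into the conversion:
SAT-scale = 500 + 100 * (29.7 / 9.3) = 500 + 2970 / 9.3
SAT-scale = 500 + 319.3548
SAT-scale = 819.3548

819.3548


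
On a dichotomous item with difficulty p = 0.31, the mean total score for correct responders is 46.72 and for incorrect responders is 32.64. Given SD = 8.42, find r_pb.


q = 1 - p = 0.69
rpb = ((M1 - M0) / SD) * sqrt(p * q)
rpb = ((46.72 - 32.64) / 8.42) * sqrt(0.31 * 0.69)
rpb = 0.7734

0.7734


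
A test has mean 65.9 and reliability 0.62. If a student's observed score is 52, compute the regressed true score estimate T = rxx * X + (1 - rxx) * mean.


T_est = rxx * X + (1 - rxx) * mean
T_est = 0.62 * 52 + 0.38 * 65.9
T_est = 32.24 + 25.042
T_est = 57.282

57.282


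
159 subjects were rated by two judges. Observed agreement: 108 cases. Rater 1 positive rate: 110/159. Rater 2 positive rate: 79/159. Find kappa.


P_o = 108/159 = 0.679245
P_e = (110*79 + 49*80) / 25281 = 0.498794
kappa = (P_o - P_e) / (1 - P_e)
kappa = (0.679245 - 0.498794) / (1 - 0.498794)
kappa = 0.36

0.36


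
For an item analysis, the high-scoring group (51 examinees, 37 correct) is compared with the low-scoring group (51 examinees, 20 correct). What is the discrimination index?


p_upper = 37/51 = 0.7255
p_lower = 20/51 = 0.3922
D = 0.7255 - 0.3922 = 0.3333

0.3333


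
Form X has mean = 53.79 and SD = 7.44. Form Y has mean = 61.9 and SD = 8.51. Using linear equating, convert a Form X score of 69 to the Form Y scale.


slope = SD_Y / SD_X = 8.51 / 7.44 ~ 1.1438
intercept = mean_Y - slope * mean_X = 61.9 - (8.51 / 7.44) * 53.79 ~ 0.3741
Y = slope * X + intercept. To avoid rounding drift from the rounded slope/intercept, evaluate the equivalent form Y = mean_Y + SD_Y * (X - mean_X) / SD_X at full precision:
Y = 61.9 + 8.51 * (69 - 53.79) / 7.44
Y = 61.9 + 8.51 * 15.21 / 7.44
Y = 61.9 + 129.4371 / 7.44
Y = 61.9 + 17.3975
Y = 79.2975

79.2975
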